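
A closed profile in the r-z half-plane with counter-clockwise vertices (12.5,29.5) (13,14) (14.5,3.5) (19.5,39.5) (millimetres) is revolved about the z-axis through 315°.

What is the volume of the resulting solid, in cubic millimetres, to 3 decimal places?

Volume = 9266.520 mm³

Profile (r,z), 4 vertices: (12.5,29.5) (13,14) (14.5,3.5) (19.5,39.5)
edge 0: (12.5,29.5)→(13,14)  cross = 12.5·14 − 13·29.5 = -208.5000; (r_i+r_j)·cross = 25.5·-208.5000 = -5316.7500
edge 1: (13,14)→(14.5,3.5)  cross = 13·3.5 − 14.5·14 = -157.5000; (r_i+r_j)·cross = 27.5·-157.5000 = -4331.2500
edge 2: (14.5,3.5)→(19.5,39.5)  cross = 14.5·39.5 − 19.5·3.5 = 504.5000; (r_i+r_j)·cross = 34·504.5000 = 17153.0000
edge 3: (19.5,39.5)→(12.5,29.5)  cross = 19.5·29.5 − 12.5·39.5 = 81.5000; (r_i+r_j)·cross = 32·81.5000 = 2608.0000
Σcross = 220.0000 → A = |Σcross|/2 = 110.0000 mm²
Σ(r_i+r_j)·cross = 10113.0000 → first moment M = |Σ|/6 = 1685.5000
R_c = M/A = 1685.5000/110.0000 = 15.3227 mm
θ = 315° = 5.497787 rad
V = θ·R_c·A = 5.497787·15.3227·110.0000 = 9266.520 mm³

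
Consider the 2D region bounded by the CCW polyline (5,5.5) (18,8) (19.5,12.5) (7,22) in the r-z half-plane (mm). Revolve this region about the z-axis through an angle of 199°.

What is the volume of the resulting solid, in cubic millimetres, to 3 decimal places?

Volume = 5454.235 mm³

Profile (r,z), 4 vertices: (5,5.5) (18,8) (19.5,12.5) (7,22)
edge 0: (5,5.5)→(18,8)  cross = 5·8 − 18·5.5 = -59.0000; (r_i+r_j)·cross = 23·-59.0000 = -1357.0000
edge 1: (18,8)→(19.5,12.5)  cross = 18·12.5 − 19.5·8 = 69.0000; (r_i+r_j)·cross = 37.5·69.0000 = 2587.5000
edge 2: (19.5,12.5)→(7,22)  cross = 19.5·22 − 7·12.5 = 341.5000; (r_i+r_j)·cross = 26.5·341.5000 = 9049.7500
edge 3: (7,22)→(5,5.5)  cross = 7·5.5 − 5·22 = -71.5000; (r_i+r_j)·cross = 12·-71.5000 = -858.0000
Σcross = 280.0000 → A = |Σcross|/2 = 140.0000 mm²
Σ(r_i+r_j)·cross = 9422.2500 → first moment M = |Σ|/6 = 1570.3750
R_c = M/A = 1570.3750/140.0000 = 11.2170 mm
θ = 199° = 3.473205 rad
V = θ·R_c·A = 3.473205·11.2170·140.0000 = 5454.235 mm³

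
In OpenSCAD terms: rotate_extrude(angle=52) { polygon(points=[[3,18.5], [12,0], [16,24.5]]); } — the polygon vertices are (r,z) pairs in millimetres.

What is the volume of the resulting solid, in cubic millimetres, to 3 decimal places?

Volume = 1380.945 mm³

Profile (r,z), 3 vertices: (3,18.5) (12,0) (16,24.5)
edge 0: (3,18.5)→(12,0)  cross = 3·0 − 12·18.5 = -222.0000; (r_i+r_j)·cross = 15·-222.0000 = -3330.0000
edge 1: (12,0)→(16,24.5)  cross = 12·24.5 − 16·0 = 294.0000; (r_i+r_j)·cross = 28·294.0000 = 8232.0000
edge 2: (16,24.5)→(3,18.5)  cross = 16·18.5 − 3·24.5 = 222.5000; (r_i+r_j)·cross = 19·222.5000 = 4227.5000
Σcross = 294.5000 → A = |Σcross|/2 = 147.2500 mm²
Σ(r_i+r_j)·cross = 9129.5000 → first moment M = |Σ|/6 = 1521.5833
R_c = M/A = 1521.5833/147.2500 = 10.3333 mm
θ = 52° = 0.907571 rad
V = θ·R_c·A = 0.907571·10.3333·147.2500 = 1380.945 mm³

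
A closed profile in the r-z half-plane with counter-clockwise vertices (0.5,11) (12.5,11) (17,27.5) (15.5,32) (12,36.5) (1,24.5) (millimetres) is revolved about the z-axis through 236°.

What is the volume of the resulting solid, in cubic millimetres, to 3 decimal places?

Profile (r,z), 6 vertices: (0.5,11) (12.5,11) (17,27.5) (15.5,32) (12,36.5) (1,24.5)
edge 0: (0.5,11)→(12.5,11)  cross = 0.5·11 − 12.5·11 = -132.0000; (r_i+r_j)·cross = 13·-132.0000 = -1716.0000
edge 1: (12.5,11)→(17,27.5)  cross = 12.5·27.5 − 17·11 = 156.7500; (r_i+r_j)·cross = 29.5·156.7500 = 4624.1250
edge 2: (17,27.5)→(15.5,32)  cross = 17·32 − 15.5·27.5 = 117.7500; (r_i+r_j)·cross = 32.5·117.7500 = 3826.8750
edge 3: (15.5,32)→(12,36.5)  cross = 15.5·36.5 − 12·32 = 181.7500; (r_i+r_j)·cross = 27.5·181.7500 = 4998.1250
edge 4: (12,36.5)→(1,24.5)  cross = 12·24.5 − 1·36.5 = 257.5000; (r_i+r_j)·cross = 13·257.5000 = 3347.5000
edge 5: (1,24.5)→(0.5,11)  cross = 1·11 − 0.5·24.5 = -1.2500; (r_i+r_j)·cross = 1.5·-1.2500 = -1.8750
Σcross = 580.5000 → A = |Σcross|/2 = 290.2500 mm²
Σ(r_i+r_j)·cross = 15078.7500 → first moment M = |Σ|/6 = 2513.1250
R_c = M/A = 2513.1250/290.2500 = 8.6585 mm
θ = 236° = 4.118977 rad
V = θ·R_c·A = 4.118977·8.6585·290.2500 = 10351.504 mm³

Volume = 10351.504 mm³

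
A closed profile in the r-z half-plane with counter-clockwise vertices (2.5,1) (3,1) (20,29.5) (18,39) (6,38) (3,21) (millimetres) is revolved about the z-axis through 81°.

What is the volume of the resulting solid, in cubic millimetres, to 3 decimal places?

Profile (r,z), 6 vertices: (2.5,1) (3,1) (20,29.5) (18,39) (6,38) (3,21)
edge 0: (2.5,1)→(3,1)  cross = 2.5·1 − 3·1 = -0.5000; (r_i+r_j)·cross = 5.5·-0.5000 = -2.7500
edge 1: (3,1)→(20,29.5)  cross = 3·29.5 − 20·1 = 68.5000; (r_i+r_j)·cross = 23·68.5000 = 1575.5000
edge 2: (20,29.5)→(18,39)  cross = 20·39 − 18·29.5 = 249.0000; (r_i+r_j)·cross = 38·249.0000 = 9462.0000
edge 3: (18,39)→(6,38)  cross = 18·38 − 6·39 = 450.0000; (r_i+r_j)·cross = 24·450.0000 = 10800.0000
edge 4: (6,38)→(3,21)  cross = 6·21 − 3·38 = 12.0000; (r_i+r_j)·cross = 9·12.0000 = 108.0000
edge 5: (3,21)→(2.5,1)  cross = 3·1 − 2.5·21 = -49.5000; (r_i+r_j)·cross = 5.5·-49.5000 = -272.2500
Σcross = 729.5000 → A = |Σcross|/2 = 364.7500 mm²
Σ(r_i+r_j)·cross = 21670.5000 → first moment M = |Σ|/6 = 3611.7500
R_c = M/A = 3611.7500/364.7500 = 9.9020 mm
θ = 81° = 1.413717 rad
V = θ·R_c·A = 1.413717·9.9020·364.7500 = 5105.991 mm³

Volume = 5105.991 mm³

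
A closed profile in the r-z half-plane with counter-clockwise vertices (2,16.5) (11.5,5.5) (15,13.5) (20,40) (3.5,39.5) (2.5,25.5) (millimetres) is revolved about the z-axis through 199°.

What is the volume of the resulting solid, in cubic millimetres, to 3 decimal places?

Volume = 15188.833 mm³

Profile (r,z), 6 vertices: (2,16.5) (11.5,5.5) (15,13.5) (20,40) (3.5,39.5) (2.5,25.5)
edge 0: (2,16.5)→(11.5,5.5)  cross = 2·5.5 − 11.5·16.5 = -178.7500; (r_i+r_j)·cross = 13.5·-178.7500 = -2413.1250
edge 1: (11.5,5.5)→(15,13.5)  cross = 11.5·13.5 − 15·5.5 = 72.7500; (r_i+r_j)·cross = 26.5·72.7500 = 1927.8750
edge 2: (15,13.5)→(20,40)  cross = 15·40 − 20·13.5 = 330.0000; (r_i+r_j)·cross = 35·330.0000 = 11550.0000
edge 3: (20,40)→(3.5,39.5)  cross = 20·39.5 − 3.5·40 = 650.0000; (r_i+r_j)·cross = 23.5·650.0000 = 15275.0000
edge 4: (3.5,39.5)→(2.5,25.5)  cross = 3.5·25.5 − 2.5·39.5 = -9.5000; (r_i+r_j)·cross = 6·-9.5000 = -57.0000
edge 5: (2.5,25.5)→(2,16.5)  cross = 2.5·16.5 − 2·25.5 = -9.7500; (r_i+r_j)·cross = 4.5·-9.7500 = -43.8750
Σcross = 854.7500 → A = |Σcross|/2 = 427.3750 mm²
Σ(r_i+r_j)·cross = 26238.8750 → first moment M = |Σ|/6 = 4373.1458
R_c = M/A = 4373.1458/427.3750 = 10.2326 mm
θ = 199° = 3.473205 rad
V = θ·R_c·A = 3.473205·10.2326·427.3750 = 15188.833 mm³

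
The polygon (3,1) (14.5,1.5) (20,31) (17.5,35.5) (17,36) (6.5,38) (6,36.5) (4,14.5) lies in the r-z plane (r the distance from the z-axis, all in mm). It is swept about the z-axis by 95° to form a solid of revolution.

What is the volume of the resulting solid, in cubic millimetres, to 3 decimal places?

Profile (r,z), 8 vertices: (3,1) (14.5,1.5) (20,31) (17.5,35.5) (17,36) (6.5,38) (6,36.5) (4,14.5)
edge 0: (3,1)→(14.5,1.5)  cross = 3·1.5 − 14.5·1 = -10.0000; (r_i+r_j)·cross = 17.5·-10.0000 = -175.0000
edge 1: (14.5,1.5)→(20,31)  cross = 14.5·31 − 20·1.5 = 419.5000; (r_i+r_j)·cross = 34.5·419.5000 = 14472.7500
edge 2: (20,31)→(17.5,35.5)  cross = 20·35.5 − 17.5·31 = 167.5000; (r_i+r_j)·cross = 37.5·167.5000 = 6281.2500
edge 3: (17.5,35.5)→(17,36)  cross = 17.5·36 − 17·35.5 = 26.5000; (r_i+r_j)·cross = 34.5·26.5000 = 914.2500
edge 4: (17,36)→(6.5,38)  cross = 17·38 − 6.5·36 = 412.0000; (r_i+r_j)·cross = 23.5·412.0000 = 9682.0000
edge 5: (6.5,38)→(6,36.5)  cross = 6.5·36.5 − 6·38 = 9.2500; (r_i+r_j)·cross = 12.5·9.2500 = 115.6250
edge 6: (6,36.5)→(4,14.5)  cross = 6·14.5 − 4·36.5 = -59.0000; (r_i+r_j)·cross = 10·-59.0000 = -590.0000
edge 7: (4,14.5)→(3,1)  cross = 4·1 − 3·14.5 = -39.5000; (r_i+r_j)·cross = 7·-39.5000 = -276.5000
Σcross = 926.2500 → A = |Σcross|/2 = 463.1250 mm²
Σ(r_i+r_j)·cross = 30424.3750 → first moment M = |Σ|/6 = 5070.7292
R_c = M/A = 5070.7292/463.1250 = 10.9489 mm
θ = 95° = 1.658063 rad
V = θ·R_c·A = 1.658063·10.9489·463.1250 = 8407.587 mm³

Volume = 8407.587 mm³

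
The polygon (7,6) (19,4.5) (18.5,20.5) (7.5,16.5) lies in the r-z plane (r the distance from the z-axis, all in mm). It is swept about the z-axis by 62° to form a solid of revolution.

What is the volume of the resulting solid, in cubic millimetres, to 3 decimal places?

Volume = 2210.401 mm³

Profile (r,z), 4 vertices: (7,6) (19,4.5) (18.5,20.5) (7.5,16.5)
edge 0: (7,6)→(19,4.5)  cross = 7·4.5 − 19·6 = -82.5000; (r_i+r_j)·cross = 26·-82.5000 = -2145.0000
edge 1: (19,4.5)→(18.5,20.5)  cross = 19·20.5 − 18.5·4.5 = 306.2500; (r_i+r_j)·cross = 37.5·306.2500 = 11484.3750
edge 2: (18.5,20.5)→(7.5,16.5)  cross = 18.5·16.5 − 7.5·20.5 = 151.5000; (r_i+r_j)·cross = 26·151.5000 = 3939.0000
edge 3: (7.5,16.5)→(7,6)  cross = 7.5·6 − 7·16.5 = -70.5000; (r_i+r_j)·cross = 14.5·-70.5000 = -1022.2500
Σcross = 304.7500 → A = |Σcross|/2 = 152.3750 mm²
Σ(r_i+r_j)·cross = 12256.1250 → first moment M = |Σ|/6 = 2042.6875
R_c = M/A = 2042.6875/152.3750 = 13.4057 mm
θ = 62° = 1.082104 rad
V = θ·R_c·A = 1.082104·13.4057·152.3750 = 2210.401 mm³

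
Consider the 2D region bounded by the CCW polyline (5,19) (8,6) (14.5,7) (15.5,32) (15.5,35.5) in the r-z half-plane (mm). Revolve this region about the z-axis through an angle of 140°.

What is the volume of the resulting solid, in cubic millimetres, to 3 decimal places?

Profile (r,z), 5 vertices: (5,19) (8,6) (14.5,7) (15.5,32) (15.5,35.5)
edge 0: (5,19)→(8,6)  cross = 5·6 − 8·19 = -122.0000; (r_i+r_j)·cross = 13·-122.0000 = -1586.0000
edge 1: (8,6)→(14.5,7)  cross = 8·7 − 14.5·6 = -31.0000; (r_i+r_j)·cross = 22.5·-31.0000 = -697.5000
edge 2: (14.5,7)→(15.5,32)  cross = 14.5·32 − 15.5·7 = 355.5000; (r_i+r_j)·cross = 30·355.5000 = 10665.0000
edge 3: (15.5,32)→(15.5,35.5)  cross = 15.5·35.5 − 15.5·32 = 54.2500; (r_i+r_j)·cross = 31·54.2500 = 1681.7500
edge 4: (15.5,35.5)→(5,19)  cross = 15.5·19 − 5·35.5 = 117.0000; (r_i+r_j)·cross = 20.5·117.0000 = 2398.5000
Σcross = 373.7500 → A = |Σcross|/2 = 186.8750 mm²
Σ(r_i+r_j)·cross = 12461.7500 → first moment M = |Σ|/6 = 2076.9583
R_c = M/A = 2076.9583/186.8750 = 11.1142 mm
θ = 140° = 2.443461 rad
V = θ·R_c·A = 2.443461·11.1142·186.8750 = 5074.967 mm³

Volume = 5074.967 mm³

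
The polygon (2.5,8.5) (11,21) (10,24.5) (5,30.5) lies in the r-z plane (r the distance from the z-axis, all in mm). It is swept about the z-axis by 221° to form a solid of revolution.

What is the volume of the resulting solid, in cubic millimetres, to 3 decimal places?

Profile (r,z), 4 vertices: (2.5,8.5) (11,21) (10,24.5) (5,30.5)
edge 0: (2.5,8.5)→(11,21)  cross = 2.5·21 − 11·8.5 = -41.0000; (r_i+r_j)·cross = 13.5·-41.0000 = -553.5000
edge 1: (11,21)→(10,24.5)  cross = 11·24.5 − 10·21 = 59.5000; (r_i+r_j)·cross = 21·59.5000 = 1249.5000
edge 2: (10,24.5)→(5,30.5)  cross = 10·30.5 − 5·24.5 = 182.5000; (r_i+r_j)·cross = 15·182.5000 = 2737.5000
edge 3: (5,30.5)→(2.5,8.5)  cross = 5·8.5 − 2.5·30.5 = -33.7500; (r_i+r_j)·cross = 7.5·-33.7500 = -253.1250
Σcross = 167.2500 → A = |Σcross|/2 = 83.6250 mm²
Σ(r_i+r_j)·cross = 3180.3750 → first moment M = |Σ|/6 = 530.0625
R_c = M/A = 530.0625/83.6250 = 6.3386 mm
θ = 221° = 3.857178 rad
V = θ·R_c·A = 3.857178·6.3386·83.6250 = 2044.545 mm³

Volume = 2044.545 mm³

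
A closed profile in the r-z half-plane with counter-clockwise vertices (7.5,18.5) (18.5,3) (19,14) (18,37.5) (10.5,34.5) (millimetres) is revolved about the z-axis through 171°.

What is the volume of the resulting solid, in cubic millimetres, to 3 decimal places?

Volume = 10752.019 mm³

Profile (r,z), 5 vertices: (7.5,18.5) (18.5,3) (19,14) (18,37.5) (10.5,34.5)
edge 0: (7.5,18.5)→(18.5,3)  cross = 7.5·3 − 18.5·18.5 = -319.7500; (r_i+r_j)·cross = 26·-319.7500 = -8313.5000
edge 1: (18.5,3)→(19,14)  cross = 18.5·14 − 19·3 = 202.0000; (r_i+r_j)·cross = 37.5·202.0000 = 7575.0000
edge 2: (19,14)→(18,37.5)  cross = 19·37.5 − 18·14 = 460.5000; (r_i+r_j)·cross = 37·460.5000 = 17038.5000
edge 3: (18,37.5)→(10.5,34.5)  cross = 18·34.5 − 10.5·37.5 = 227.2500; (r_i+r_j)·cross = 28.5·227.2500 = 6476.6250
edge 4: (10.5,34.5)→(7.5,18.5)  cross = 10.5·18.5 − 7.5·34.5 = -64.5000; (r_i+r_j)·cross = 18·-64.5000 = -1161.0000
Σcross = 505.5000 → A = |Σcross|/2 = 252.7500 mm²
Σ(r_i+r_j)·cross = 21615.6250 → first moment M = |Σ|/6 = 3602.6042
R_c = M/A = 3602.6042/252.7500 = 14.2536 mm
θ = 171° = 2.984513 rad
V = θ·R_c·A = 2.984513·14.2536·252.7500 = 10752.019 mm³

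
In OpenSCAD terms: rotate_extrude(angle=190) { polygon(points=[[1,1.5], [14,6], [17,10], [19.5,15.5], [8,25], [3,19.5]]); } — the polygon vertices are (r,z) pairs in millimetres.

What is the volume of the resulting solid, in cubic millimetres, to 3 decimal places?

Volume = 7892.655 mm³

Profile (r,z), 6 vertices: (1,1.5) (14,6) (17,10) (19.5,15.5) (8,25) (3,19.5)
edge 0: (1,1.5)→(14,6)  cross = 1·6 − 14·1.5 = -15.0000; (r_i+r_j)·cross = 15·-15.0000 = -225.0000
edge 1: (14,6)→(17,10)  cross = 14·10 − 17·6 = 38.0000; (r_i+r_j)·cross = 31·38.0000 = 1178.0000
edge 2: (17,10)→(19.5,15.5)  cross = 17·15.5 − 19.5·10 = 68.5000; (r_i+r_j)·cross = 36.5·68.5000 = 2500.2500
edge 3: (19.5,15.5)→(8,25)  cross = 19.5·25 − 8·15.5 = 363.5000; (r_i+r_j)·cross = 27.5·363.5000 = 9996.2500
edge 4: (8,25)→(3,19.5)  cross = 8·19.5 − 3·25 = 81.0000; (r_i+r_j)·cross = 11·81.0000 = 891.0000
edge 5: (3,19.5)→(1,1.5)  cross = 3·1.5 − 1·19.5 = -15.0000; (r_i+r_j)·cross = 4·-15.0000 = -60.0000
Σcross = 521.0000 → A = |Σcross|/2 = 260.5000 mm²
Σ(r_i+r_j)·cross = 14280.5000 → first moment M = |Σ|/6 = 2380.0833
R_c = M/A = 2380.0833/260.5000 = 9.1366 mm
θ = 190° = 3.316126 rad
V = θ·R_c·A = 3.316126·9.1366·260.5000 = 7892.655 mm³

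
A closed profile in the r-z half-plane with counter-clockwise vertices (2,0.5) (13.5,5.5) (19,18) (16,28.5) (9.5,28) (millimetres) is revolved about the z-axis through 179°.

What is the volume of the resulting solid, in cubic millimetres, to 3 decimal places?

Volume = 9044.449 mm³

Profile (r,z), 5 vertices: (2,0.5) (13.5,5.5) (19,18) (16,28.5) (9.5,28)
edge 0: (2,0.5)→(13.5,5.5)  cross = 2·5.5 − 13.5·0.5 = 4.2500; (r_i+r_j)·cross = 15.5·4.2500 = 65.8750
edge 1: (13.5,5.5)→(19,18)  cross = 13.5·18 − 19·5.5 = 138.5000; (r_i+r_j)·cross = 32.5·138.5000 = 4501.2500
edge 2: (19,18)→(16,28.5)  cross = 19·28.5 − 16·18 = 253.5000; (r_i+r_j)·cross = 35·253.5000 = 8872.5000
edge 3: (16,28.5)→(9.5,28)  cross = 16·28 − 9.5·28.5 = 177.2500; (r_i+r_j)·cross = 25.5·177.2500 = 4519.8750
edge 4: (9.5,28)→(2,0.5)  cross = 9.5·0.5 − 2·28 = -51.2500; (r_i+r_j)·cross = 11.5·-51.2500 = -589.3750
Σcross = 522.2500 → A = |Σcross|/2 = 261.1250 mm²
Σ(r_i+r_j)·cross = 17370.1250 → first moment M = |Σ|/6 = 2895.0208
R_c = M/A = 2895.0208/261.1250 = 11.0867 mm
θ = 179° = 3.124139 rad
V = θ·R_c·A = 3.124139·11.0867·261.1250 = 9044.449 mm³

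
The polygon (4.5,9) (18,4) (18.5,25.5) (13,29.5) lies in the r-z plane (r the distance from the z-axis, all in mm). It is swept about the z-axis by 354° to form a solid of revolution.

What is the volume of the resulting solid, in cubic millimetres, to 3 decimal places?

Volume = 17799.902 mm³

Profile (r,z), 4 vertices: (4.5,9) (18,4) (18.5,25.5) (13,29.5)
edge 0: (4.5,9)→(18,4)  cross = 4.5·4 − 18·9 = -144.0000; (r_i+r_j)·cross = 22.5·-144.0000 = -3240.0000
edge 1: (18,4)→(18.5,25.5)  cross = 18·25.5 − 18.5·4 = 385.0000; (r_i+r_j)·cross = 36.5·385.0000 = 14052.5000
edge 2: (18.5,25.5)→(13,29.5)  cross = 18.5·29.5 − 13·25.5 = 214.2500; (r_i+r_j)·cross = 31.5·214.2500 = 6748.8750
edge 3: (13,29.5)→(4.5,9)  cross = 13·9 − 4.5·29.5 = -15.7500; (r_i+r_j)·cross = 17.5·-15.7500 = -275.6250
Σcross = 439.5000 → A = |Σcross|/2 = 219.7500 mm²
Σ(r_i+r_j)·cross = 17285.7500 → first moment M = |Σ|/6 = 2880.9583
R_c = M/A = 2880.9583/219.7500 = 13.1102 mm
θ = 354° = 6.178466 rad
V = θ·R_c·A = 6.178466·13.1102·219.7500 = 17799.902 mm³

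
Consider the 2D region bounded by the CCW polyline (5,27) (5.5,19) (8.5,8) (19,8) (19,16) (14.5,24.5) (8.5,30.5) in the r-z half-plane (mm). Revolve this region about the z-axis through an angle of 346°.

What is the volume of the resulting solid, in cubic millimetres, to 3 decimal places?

Volume = 15603.354 mm³

Profile (r,z), 7 vertices: (5,27) (5.5,19) (8.5,8) (19,8) (19,16) (14.5,24.5) (8.5,30.5)
edge 0: (5,27)→(5.5,19)  cross = 5·19 − 5.5·27 = -53.5000; (r_i+r_j)·cross = 10.5·-53.5000 = -561.7500
edge 1: (5.5,19)→(8.5,8)  cross = 5.5·8 − 8.5·19 = -117.5000; (r_i+r_j)·cross = 14·-117.5000 = -1645.0000
edge 2: (8.5,8)→(19,8)  cross = 8.5·8 − 19·8 = -84.0000; (r_i+r_j)·cross = 27.5·-84.0000 = -2310.0000
edge 3: (19,8)→(19,16)  cross = 19·16 − 19·8 = 152.0000; (r_i+r_j)·cross = 38·152.0000 = 5776.0000
edge 4: (19,16)→(14.5,24.5)  cross = 19·24.5 − 14.5·16 = 233.5000; (r_i+r_j)·cross = 33.5·233.5000 = 7822.2500
edge 5: (14.5,24.5)→(8.5,30.5)  cross = 14.5·30.5 − 8.5·24.5 = 234.0000; (r_i+r_j)·cross = 23·234.0000 = 5382.0000
edge 6: (8.5,30.5)→(5,27)  cross = 8.5·27 − 5·30.5 = 77.0000; (r_i+r_j)·cross = 13.5·77.0000 = 1039.5000
Σcross = 441.5000 → A = |Σcross|/2 = 220.7500 mm²
Σ(r_i+r_j)·cross = 15503.0000 → first moment M = |Σ|/6 = 2583.8333
R_c = M/A = 2583.8333/220.7500 = 11.7048 mm
θ = 346° = 6.038839 rad
V = θ·R_c·A = 6.038839·11.7048·220.7500 = 15603.354 mm³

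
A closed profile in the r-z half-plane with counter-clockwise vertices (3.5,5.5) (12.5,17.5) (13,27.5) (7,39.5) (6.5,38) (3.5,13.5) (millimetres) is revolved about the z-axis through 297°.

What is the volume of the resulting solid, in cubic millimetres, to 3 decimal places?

Profile (r,z), 6 vertices: (3.5,5.5) (12.5,17.5) (13,27.5) (7,39.5) (6.5,38) (3.5,13.5)
edge 0: (3.5,5.5)→(12.5,17.5)  cross = 3.5·17.5 − 12.5·5.5 = -7.5000; (r_i+r_j)·cross = 16·-7.5000 = -120.0000
edge 1: (12.5,17.5)→(13,27.5)  cross = 12.5·27.5 − 13·17.5 = 116.2500; (r_i+r_j)·cross = 25.5·116.2500 = 2964.3750
edge 2: (13,27.5)→(7,39.5)  cross = 13·39.5 − 7·27.5 = 321.0000; (r_i+r_j)·cross = 20·321.0000 = 6420.0000
edge 3: (7,39.5)→(6.5,38)  cross = 7·38 − 6.5·39.5 = 9.2500; (r_i+r_j)·cross = 13.5·9.2500 = 124.8750
edge 4: (6.5,38)→(3.5,13.5)  cross = 6.5·13.5 − 3.5·38 = -45.2500; (r_i+r_j)·cross = 10·-45.2500 = -452.5000
edge 5: (3.5,13.5)→(3.5,5.5)  cross = 3.5·5.5 − 3.5·13.5 = -28.0000; (r_i+r_j)·cross = 7·-28.0000 = -196.0000
Σcross = 365.7500 → A = |Σcross|/2 = 182.8750 mm²
Σ(r_i+r_j)·cross = 8740.7500 → first moment M = |Σ|/6 = 1456.7917
R_c = M/A = 1456.7917/182.8750 = 7.9661 mm
θ = 297° = 5.183628 rad
V = θ·R_c·A = 5.183628·7.9661·182.8750 = 7551.466 mm³

Volume = 7551.466 mm³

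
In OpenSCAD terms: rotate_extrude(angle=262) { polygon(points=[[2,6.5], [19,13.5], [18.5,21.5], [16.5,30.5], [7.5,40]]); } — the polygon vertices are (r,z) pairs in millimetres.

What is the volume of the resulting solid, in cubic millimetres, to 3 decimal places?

Profile (r,z), 5 vertices: (2,6.5) (19,13.5) (18.5,21.5) (16.5,30.5) (7.5,40)
edge 0: (2,6.5)→(19,13.5)  cross = 2·13.5 − 19·6.5 = -96.5000; (r_i+r_j)·cross = 21·-96.5000 = -2026.5000
edge 1: (19,13.5)→(18.5,21.5)  cross = 19·21.5 − 18.5·13.5 = 158.7500; (r_i+r_j)·cross = 37.5·158.7500 = 5953.1250
edge 2: (18.5,21.5)→(16.5,30.5)  cross = 18.5·30.5 − 16.5·21.5 = 209.5000; (r_i+r_j)·cross = 35·209.5000 = 7332.5000
edge 3: (16.5,30.5)→(7.5,40)  cross = 16.5·40 − 7.5·30.5 = 431.2500; (r_i+r_j)·cross = 24·431.2500 = 10350.0000
edge 4: (7.5,40)→(2,6.5)  cross = 7.5·6.5 − 2·40 = -31.2500; (r_i+r_j)·cross = 9.5·-31.2500 = -296.8750
Σcross = 671.7500 → A = |Σcross|/2 = 335.8750 mm²
Σ(r_i+r_j)·cross = 21312.2500 → first moment M = |Σ|/6 = 3552.0417
R_c = M/A = 3552.0417/335.8750 = 10.5755 mm
θ = 262° = 4.572763 rad
V = θ·R_c·A = 4.572763·10.5755·335.8750 = 16242.643 mm³

Volume = 16242.643 mm³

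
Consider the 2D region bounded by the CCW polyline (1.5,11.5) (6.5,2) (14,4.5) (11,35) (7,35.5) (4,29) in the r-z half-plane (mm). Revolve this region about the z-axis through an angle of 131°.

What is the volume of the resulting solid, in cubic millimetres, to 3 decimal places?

Profile (r,z), 6 vertices: (1.5,11.5) (6.5,2) (14,4.5) (11,35) (7,35.5) (4,29)
edge 0: (1.5,11.5)→(6.5,2)  cross = 1.5·2 − 6.5·11.5 = -71.7500; (r_i+r_j)·cross = 8·-71.7500 = -574.0000
edge 1: (6.5,2)→(14,4.5)  cross = 6.5·4.5 − 14·2 = 1.2500; (r_i+r_j)·cross = 20.5·1.2500 = 25.6250
edge 2: (14,4.5)→(11,35)  cross = 14·35 − 11·4.5 = 440.5000; (r_i+r_j)·cross = 25·440.5000 = 11012.5000
edge 3: (11,35)→(7,35.5)  cross = 11·35.5 − 7·35 = 145.5000; (r_i+r_j)·cross = 18·145.5000 = 2619.0000
edge 4: (7,35.5)→(4,29)  cross = 7·29 − 4·35.5 = 61.0000; (r_i+r_j)·cross = 11·61.0000 = 671.0000
edge 5: (4,29)→(1.5,11.5)  cross = 4·11.5 − 1.5·29 = 2.5000; (r_i+r_j)·cross = 5.5·2.5000 = 13.7500
Σcross = 579.0000 → A = |Σcross|/2 = 289.5000 mm²
Σ(r_i+r_j)·cross = 13767.8750 → first moment M = |Σ|/6 = 2294.6458
R_c = M/A = 2294.6458/289.5000 = 7.9262 mm
θ = 131° = 2.286381 rad
V = θ·R_c·A = 2.286381·7.9262·289.5000 = 5246.435 mm³

Volume = 5246.435 mm³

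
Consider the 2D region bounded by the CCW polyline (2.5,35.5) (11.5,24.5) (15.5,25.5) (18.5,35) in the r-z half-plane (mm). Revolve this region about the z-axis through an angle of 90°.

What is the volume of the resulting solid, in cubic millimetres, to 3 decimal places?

Volume = 1876.120 mm³

Profile (r,z), 4 vertices: (2.5,35.5) (11.5,24.5) (15.5,25.5) (18.5,35)
edge 0: (2.5,35.5)→(11.5,24.5)  cross = 2.5·24.5 − 11.5·35.5 = -347.0000; (r_i+r_j)·cross = 14·-347.0000 = -4858.0000
edge 1: (11.5,24.5)→(15.5,25.5)  cross = 11.5·25.5 − 15.5·24.5 = -86.5000; (r_i+r_j)·cross = 27·-86.5000 = -2335.5000
edge 2: (15.5,25.5)→(18.5,35)  cross = 15.5·35 − 18.5·25.5 = 70.7500; (r_i+r_j)·cross = 34·70.7500 = 2405.5000
edge 3: (18.5,35)→(2.5,35.5)  cross = 18.5·35.5 − 2.5·35 = 569.2500; (r_i+r_j)·cross = 21·569.2500 = 11954.2500
Σcross = 206.5000 → A = |Σcross|/2 = 103.2500 mm²
Σ(r_i+r_j)·cross = 7166.2500 → first moment M = |Σ|/6 = 1194.3750
R_c = M/A = 1194.3750/103.2500 = 11.5678 mm
θ = 90° = 1.570796 rad
V = θ·R_c·A = 1.570796·11.5678·103.2500 = 1876.120 mm³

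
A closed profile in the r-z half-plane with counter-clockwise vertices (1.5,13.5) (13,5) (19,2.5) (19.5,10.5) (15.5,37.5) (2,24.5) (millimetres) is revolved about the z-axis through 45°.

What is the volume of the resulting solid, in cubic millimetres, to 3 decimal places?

Volume = 3477.269 mm³

Profile (r,z), 6 vertices: (1.5,13.5) (13,5) (19,2.5) (19.5,10.5) (15.5,37.5) (2,24.5)
edge 0: (1.5,13.5)→(13,5)  cross = 1.5·5 − 13·13.5 = -168.0000; (r_i+r_j)·cross = 14.5·-168.0000 = -2436.0000
edge 1: (13,5)→(19,2.5)  cross = 13·2.5 − 19·5 = -62.5000; (r_i+r_j)·cross = 32·-62.5000 = -2000.0000
edge 2: (19,2.5)→(19.5,10.5)  cross = 19·10.5 − 19.5·2.5 = 150.7500; (r_i+r_j)·cross = 38.5·150.7500 = 5803.8750
edge 3: (19.5,10.5)→(15.5,37.5)  cross = 19.5·37.5 − 15.5·10.5 = 568.5000; (r_i+r_j)·cross = 35·568.5000 = 19897.5000
edge 4: (15.5,37.5)→(2,24.5)  cross = 15.5·24.5 − 2·37.5 = 304.7500; (r_i+r_j)·cross = 17.5·304.7500 = 5333.1250
edge 5: (2,24.5)→(1.5,13.5)  cross = 2·13.5 − 1.5·24.5 = -9.7500; (r_i+r_j)·cross = 3.5·-9.7500 = -34.1250
Σcross = 783.7500 → A = |Σcross|/2 = 391.8750 mm²
Σ(r_i+r_j)·cross = 26564.3750 → first moment M = |Σ|/6 = 4427.3958
R_c = M/A = 4427.3958/391.8750 = 11.2980 mm
θ = 45° = 0.785398 rad
V = θ·R_c·A = 0.785398·11.2980·391.8750 = 3477.269 mm³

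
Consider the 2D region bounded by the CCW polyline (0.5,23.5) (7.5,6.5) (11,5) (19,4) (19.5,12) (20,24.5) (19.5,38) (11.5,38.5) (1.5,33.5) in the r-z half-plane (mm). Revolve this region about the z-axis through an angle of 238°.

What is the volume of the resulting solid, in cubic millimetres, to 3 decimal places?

Volume = 25472.134 mm³

Profile (r,z), 9 vertices: (0.5,23.5) (7.5,6.5) (11,5) (19,4) (19.5,12) (20,24.5) (19.5,38) (11.5,38.5) (1.5,33.5)
edge 0: (0.5,23.5)→(7.5,6.5)  cross = 0.5·6.5 − 7.5·23.5 = -173.0000; (r_i+r_j)·cross = 8·-173.0000 = -1384.0000
edge 1: (7.5,6.5)→(11,5)  cross = 7.5·5 − 11·6.5 = -34.0000; (r_i+r_j)·cross = 18.5·-34.0000 = -629.0000
edge 2: (11,5)→(19,4)  cross = 11·4 − 19·5 = -51.0000; (r_i+r_j)·cross = 30·-51.0000 = -1530.0000
edge 3: (19,4)→(19.5,12)  cross = 19·12 − 19.5·4 = 150.0000; (r_i+r_j)·cross = 38.5·150.0000 = 5775.0000
edge 4: (19.5,12)→(20,24.5)  cross = 19.5·24.5 − 20·12 = 237.7500; (r_i+r_j)·cross = 39.5·237.7500 = 9391.1250
edge 5: (20,24.5)→(19.5,38)  cross = 20·38 − 19.5·24.5 = 282.2500; (r_i+r_j)·cross = 39.5·282.2500 = 11148.8750
edge 6: (19.5,38)→(11.5,38.5)  cross = 19.5·38.5 − 11.5·38 = 313.7500; (r_i+r_j)·cross = 31·313.7500 = 9726.2500
edge 7: (11.5,38.5)→(1.5,33.5)  cross = 11.5·33.5 − 1.5·38.5 = 327.5000; (r_i+r_j)·cross = 13·327.5000 = 4257.5000
edge 8: (1.5,33.5)→(0.5,23.5)  cross = 1.5·23.5 − 0.5·33.5 = 18.5000; (r_i+r_j)·cross = 2·18.5000 = 37.0000
Σcross = 1071.7500 → A = |Σcross|/2 = 535.8750 mm²
Σ(r_i+r_j)·cross = 36792.7500 → first moment M = |Σ|/6 = 6132.1250
R_c = M/A = 6132.1250/535.8750 = 11.4432 mm
θ = 238° = 4.153884 rad
V = θ·R_c·A = 4.153884·11.4432·535.8750 = 25472.134 mm³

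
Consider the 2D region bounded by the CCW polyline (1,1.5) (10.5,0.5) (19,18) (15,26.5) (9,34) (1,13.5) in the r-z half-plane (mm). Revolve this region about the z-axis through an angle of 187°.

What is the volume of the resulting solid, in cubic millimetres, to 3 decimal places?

Volume = 11110.878 mm³

Profile (r,z), 6 vertices: (1,1.5) (10.5,0.5) (19,18) (15,26.5) (9,34) (1,13.5)
edge 0: (1,1.5)→(10.5,0.5)  cross = 1·0.5 − 10.5·1.5 = -15.2500; (r_i+r_j)·cross = 11.5·-15.2500 = -175.3750
edge 1: (10.5,0.5)→(19,18)  cross = 10.5·18 − 19·0.5 = 179.5000; (r_i+r_j)·cross = 29.5·179.5000 = 5295.2500
edge 2: (19,18)→(15,26.5)  cross = 19·26.5 − 15·18 = 233.5000; (r_i+r_j)·cross = 34·233.5000 = 7939.0000
edge 3: (15,26.5)→(9,34)  cross = 15·34 − 9·26.5 = 271.5000; (r_i+r_j)·cross = 24·271.5000 = 6516.0000
edge 4: (9,34)→(1,13.5)  cross = 9·13.5 − 1·34 = 87.5000; (r_i+r_j)·cross = 10·87.5000 = 875.0000
edge 5: (1,13.5)→(1,1.5)  cross = 1·1.5 − 1·13.5 = -12.0000; (r_i+r_j)·cross = 2·-12.0000 = -24.0000
Σcross = 744.7500 → A = |Σcross|/2 = 372.3750 mm²
Σ(r_i+r_j)·cross = 20425.8750 → first moment M = |Σ|/6 = 3404.3125
R_c = M/A = 3404.3125/372.3750 = 9.1422 mm
θ = 187° = 3.263766 rad
V = θ·R_c·A = 3.263766·9.1422·372.3750 = 11110.878 mm³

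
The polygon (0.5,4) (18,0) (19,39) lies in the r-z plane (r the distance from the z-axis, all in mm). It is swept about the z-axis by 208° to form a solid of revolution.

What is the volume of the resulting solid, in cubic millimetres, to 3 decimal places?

Profile (r,z), 3 vertices: (0.5,4) (18,0) (19,39)
edge 0: (0.5,4)→(18,0)  cross = 0.5·0 − 18·4 = -72.0000; (r_i+r_j)·cross = 18.5·-72.0000 = -1332.0000
edge 1: (18,0)→(19,39)  cross = 18·39 − 19·0 = 702.0000; (r_i+r_j)·cross = 37·702.0000 = 25974.0000
edge 2: (19,39)→(0.5,4)  cross = 19·4 − 0.5·39 = 56.5000; (r_i+r_j)·cross = 19.5·56.5000 = 1101.7500
Σcross = 686.5000 → A = |Σcross|/2 = 343.2500 mm²
Σ(r_i+r_j)·cross = 25743.7500 → first moment M = |Σ|/6 = 4290.6250
R_c = M/A = 4290.6250/343.2500 = 12.5000 mm
θ = 208° = 3.630285 rad
V = θ·R_c·A = 3.630285·12.5000·343.2500 = 15576.191 mm³

Volume = 15576.191 mm³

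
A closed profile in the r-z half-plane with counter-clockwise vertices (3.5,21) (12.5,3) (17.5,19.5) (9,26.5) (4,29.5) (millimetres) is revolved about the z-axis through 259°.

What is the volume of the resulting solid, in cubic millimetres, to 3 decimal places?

Volume = 8493.272 mm³

Profile (r,z), 5 vertices: (3.5,21) (12.5,3) (17.5,19.5) (9,26.5) (4,29.5)
edge 0: (3.5,21)→(12.5,3)  cross = 3.5·3 − 12.5·21 = -252.0000; (r_i+r_j)·cross = 16·-252.0000 = -4032.0000
edge 1: (12.5,3)→(17.5,19.5)  cross = 12.5·19.5 − 17.5·3 = 191.2500; (r_i+r_j)·cross = 30·191.2500 = 5737.5000
edge 2: (17.5,19.5)→(9,26.5)  cross = 17.5·26.5 − 9·19.5 = 288.2500; (r_i+r_j)·cross = 26.5·288.2500 = 7638.6250
edge 3: (9,26.5)→(4,29.5)  cross = 9·29.5 − 4·26.5 = 159.5000; (r_i+r_j)·cross = 13·159.5000 = 2073.5000
edge 4: (4,29.5)→(3.5,21)  cross = 4·21 − 3.5·29.5 = -19.2500; (r_i+r_j)·cross = 7.5·-19.2500 = -144.3750
Σcross = 367.7500 → A = |Σcross|/2 = 183.8750 mm²
Σ(r_i+r_j)·cross = 11273.2500 → first moment M = |Σ|/6 = 1878.8750
R_c = M/A = 1878.8750/183.8750 = 10.2182 mm
θ = 259° = 4.520403 rad
V = θ·R_c·A = 4.520403·10.2182·183.8750 = 8493.272 mm³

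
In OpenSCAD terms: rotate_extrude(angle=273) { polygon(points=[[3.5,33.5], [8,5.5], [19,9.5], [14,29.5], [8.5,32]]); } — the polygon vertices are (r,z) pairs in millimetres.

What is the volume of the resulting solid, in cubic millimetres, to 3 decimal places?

Volume = 13490.989 mm³

Profile (r,z), 5 vertices: (3.5,33.5) (8,5.5) (19,9.5) (14,29.5) (8.5,32)
edge 0: (3.5,33.5)→(8,5.5)  cross = 3.5·5.5 − 8·33.5 = -248.7500; (r_i+r_j)·cross = 11.5·-248.7500 = -2860.6250
edge 1: (8,5.5)→(19,9.5)  cross = 8·9.5 − 19·5.5 = -28.5000; (r_i+r_j)·cross = 27·-28.5000 = -769.5000
edge 2: (19,9.5)→(14,29.5)  cross = 19·29.5 − 14·9.5 = 427.5000; (r_i+r_j)·cross = 33·427.5000 = 14107.5000
edge 3: (14,29.5)→(8.5,32)  cross = 14·32 − 8.5·29.5 = 197.2500; (r_i+r_j)·cross = 22.5·197.2500 = 4438.1250
edge 4: (8.5,32)→(3.5,33.5)  cross = 8.5·33.5 − 3.5·32 = 172.7500; (r_i+r_j)·cross = 12·172.7500 = 2073.0000
Σcross = 520.2500 → A = |Σcross|/2 = 260.1250 mm²
Σ(r_i+r_j)·cross = 16988.5000 → first moment M = |Σ|/6 = 2831.4167
R_c = M/A = 2831.4167/260.1250 = 10.8848 mm
θ = 273° = 4.764749 rad
V = θ·R_c·A = 4.764749·10.8848·260.1250 = 13490.989 mm³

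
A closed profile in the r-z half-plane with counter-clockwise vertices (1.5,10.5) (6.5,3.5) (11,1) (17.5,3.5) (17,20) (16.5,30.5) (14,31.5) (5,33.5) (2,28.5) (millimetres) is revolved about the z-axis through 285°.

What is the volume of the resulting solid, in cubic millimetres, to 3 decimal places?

Volume = 20784.853 mm³

Profile (r,z), 9 vertices: (1.5,10.5) (6.5,3.5) (11,1) (17.5,3.5) (17,20) (16.5,30.5) (14,31.5) (5,33.5) (2,28.5)
edge 0: (1.5,10.5)→(6.5,3.5)  cross = 1.5·3.5 − 6.5·10.5 = -63.0000; (r_i+r_j)·cross = 8·-63.0000 = -504.0000
edge 1: (6.5,3.5)→(11,1)  cross = 6.5·1 − 11·3.5 = -32.0000; (r_i+r_j)·cross = 17.5·-32.0000 = -560.0000
edge 2: (11,1)→(17.5,3.5)  cross = 11·3.5 − 17.5·1 = 21.0000; (r_i+r_j)·cross = 28.5·21.0000 = 598.5000
edge 3: (17.5,3.5)→(17,20)  cross = 17.5·20 − 17·3.5 = 290.5000; (r_i+r_j)·cross = 34.5·290.5000 = 10022.2500
edge 4: (17,20)→(16.5,30.5)  cross = 17·30.5 − 16.5·20 = 188.5000; (r_i+r_j)·cross = 33.5·188.5000 = 6314.7500
edge 5: (16.5,30.5)→(14,31.5)  cross = 16.5·31.5 − 14·30.5 = 92.7500; (r_i+r_j)·cross = 30.5·92.7500 = 2828.8750
edge 6: (14,31.5)→(5,33.5)  cross = 14·33.5 − 5·31.5 = 311.5000; (r_i+r_j)·cross = 19·311.5000 = 5918.5000
edge 7: (5,33.5)→(2,28.5)  cross = 5·28.5 − 2·33.5 = 75.5000; (r_i+r_j)·cross = 7·75.5000 = 528.5000
edge 8: (2,28.5)→(1.5,10.5)  cross = 2·10.5 − 1.5·28.5 = -21.7500; (r_i+r_j)·cross = 3.5·-21.7500 = -76.1250
Σcross = 863.0000 → A = |Σcross|/2 = 431.5000 mm²
Σ(r_i+r_j)·cross = 25071.2500 → first moment M = |Σ|/6 = 4178.5417
R_c = M/A = 4178.5417/431.5000 = 9.6838 mm
θ = 285° = 4.974188 rad
V = θ·R_c·A = 4.974188·9.6838·431.5000 = 20784.853 mm³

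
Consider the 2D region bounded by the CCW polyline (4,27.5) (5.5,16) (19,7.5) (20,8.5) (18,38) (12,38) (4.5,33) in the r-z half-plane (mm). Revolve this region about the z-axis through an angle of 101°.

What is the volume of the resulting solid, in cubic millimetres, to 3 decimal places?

Volume = 7853.380 mm³

Profile (r,z), 7 vertices: (4,27.5) (5.5,16) (19,7.5) (20,8.5) (18,38) (12,38) (4.5,33)
edge 0: (4,27.5)→(5.5,16)  cross = 4·16 − 5.5·27.5 = -87.2500; (r_i+r_j)·cross = 9.5·-87.2500 = -828.8750
edge 1: (5.5,16)→(19,7.5)  cross = 5.5·7.5 − 19·16 = -262.7500; (r_i+r_j)·cross = 24.5·-262.7500 = -6437.3750
edge 2: (19,7.5)→(20,8.5)  cross = 19·8.5 − 20·7.5 = 11.5000; (r_i+r_j)·cross = 39·11.5000 = 448.5000
edge 3: (20,8.5)→(18,38)  cross = 20·38 − 18·8.5 = 607.0000; (r_i+r_j)·cross = 38·607.0000 = 23066.0000
edge 4: (18,38)→(12,38)  cross = 18·38 − 12·38 = 228.0000; (r_i+r_j)·cross = 30·228.0000 = 6840.0000
edge 5: (12,38)→(4.5,33)  cross = 12·33 − 4.5·38 = 225.0000; (r_i+r_j)·cross = 16.5·225.0000 = 3712.5000
edge 6: (4.5,33)→(4,27.5)  cross = 4.5·27.5 − 4·33 = -8.2500; (r_i+r_j)·cross = 8.5·-8.2500 = -70.1250
Σcross = 713.2500 → A = |Σcross|/2 = 356.6250 mm²
Σ(r_i+r_j)·cross = 26730.6250 → first moment M = |Σ|/6 = 4455.1042
R_c = M/A = 4455.1042/356.6250 = 12.4924 mm
θ = 101° = 1.762783 rad
V = θ·R_c·A = 1.762783·12.4924·356.6250 = 7853.380 mm³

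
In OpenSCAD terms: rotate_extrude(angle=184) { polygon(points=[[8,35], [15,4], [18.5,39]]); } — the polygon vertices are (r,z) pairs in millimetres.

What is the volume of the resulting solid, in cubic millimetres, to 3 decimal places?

Volume = 7852.021 mm³

Profile (r,z), 3 vertices: (8,35) (15,4) (18.5,39)
edge 0: (8,35)→(15,4)  cross = 8·4 − 15·35 = -493.0000; (r_i+r_j)·cross = 23·-493.0000 = -11339.0000
edge 1: (15,4)→(18.5,39)  cross = 15·39 − 18.5·4 = 511.0000; (r_i+r_j)·cross = 33.5·511.0000 = 17118.5000
edge 2: (18.5,39)→(8,35)  cross = 18.5·35 − 8·39 = 335.5000; (r_i+r_j)·cross = 26.5·335.5000 = 8890.7500
Σcross = 353.5000 → A = |Σcross|/2 = 176.7500 mm²
Σ(r_i+r_j)·cross = 14670.2500 → first moment M = |Σ|/6 = 2445.0417
R_c = M/A = 2445.0417/176.7500 = 13.8333 mm
θ = 184° = 3.211406 rad
V = θ·R_c·A = 3.211406·13.8333·176.7500 = 7852.021 mm³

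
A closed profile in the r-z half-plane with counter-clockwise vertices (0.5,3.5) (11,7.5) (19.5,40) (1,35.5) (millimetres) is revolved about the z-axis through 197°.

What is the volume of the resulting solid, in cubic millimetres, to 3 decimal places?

Profile (r,z), 4 vertices: (0.5,3.5) (11,7.5) (19.5,40) (1,35.5)
edge 0: (0.5,3.5)→(11,7.5)  cross = 0.5·7.5 − 11·3.5 = -34.7500; (r_i+r_j)·cross = 11.5·-34.7500 = -399.6250
edge 1: (11,7.5)→(19.5,40)  cross = 11·40 − 19.5·7.5 = 293.7500; (r_i+r_j)·cross = 30.5·293.7500 = 8959.3750
edge 2: (19.5,40)→(1,35.5)  cross = 19.5·35.5 − 1·40 = 652.2500; (r_i+r_j)·cross = 20.5·652.2500 = 13371.1250
edge 3: (1,35.5)→(0.5,3.5)  cross = 1·3.5 − 0.5·35.5 = -14.2500; (r_i+r_j)·cross = 1.5·-14.2500 = -21.3750
Σcross = 897.0000 → A = |Σcross|/2 = 448.5000 mm²
Σ(r_i+r_j)·cross = 21909.5000 → first moment M = |Σ|/6 = 3651.5833
R_c = M/A = 3651.5833/448.5000 = 8.1418 mm
θ = 197° = 3.438299 rad
V = θ·R_c·A = 3.438299·8.1418·448.5000 = 12555.234 mm³

Volume = 12555.234 mm³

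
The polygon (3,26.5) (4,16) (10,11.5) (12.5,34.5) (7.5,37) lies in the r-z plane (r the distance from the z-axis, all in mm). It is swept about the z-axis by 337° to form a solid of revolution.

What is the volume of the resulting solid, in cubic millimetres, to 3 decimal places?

Profile (r,z), 5 vertices: (3,26.5) (4,16) (10,11.5) (12.5,34.5) (7.5,37)
edge 0: (3,26.5)→(4,16)  cross = 3·16 − 4·26.5 = -58.0000; (r_i+r_j)·cross = 7·-58.0000 = -406.0000
edge 1: (4,16)→(10,11.5)  cross = 4·11.5 − 10·16 = -114.0000; (r_i+r_j)·cross = 14·-114.0000 = -1596.0000
edge 2: (10,11.5)→(12.5,34.5)  cross = 10·34.5 − 12.5·11.5 = 201.2500; (r_i+r_j)·cross = 22.5·201.2500 = 4528.1250
edge 3: (12.5,34.5)→(7.5,37)  cross = 12.5·37 − 7.5·34.5 = 203.7500; (r_i+r_j)·cross = 20·203.7500 = 4075.0000
edge 4: (7.5,37)→(3,26.5)  cross = 7.5·26.5 − 3·37 = 87.7500; (r_i+r_j)·cross = 10.5·87.7500 = 921.3750
Σcross = 320.7500 → A = |Σcross|/2 = 160.3750 mm²
Σ(r_i+r_j)·cross = 7522.5000 → first moment M = |Σ|/6 = 1253.7500
R_c = M/A = 1253.7500/160.3750 = 7.8176 mm
θ = 337° = 5.881760 rad
V = θ·R_c·A = 5.881760·7.8176·160.3750 = 7374.256 mm³

Volume = 7374.256 mm³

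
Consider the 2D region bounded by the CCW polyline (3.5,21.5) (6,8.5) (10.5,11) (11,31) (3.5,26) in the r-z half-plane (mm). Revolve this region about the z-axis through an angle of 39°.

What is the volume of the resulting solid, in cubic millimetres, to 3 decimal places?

Volume = 627.784 mm³

Profile (r,z), 5 vertices: (3.5,21.5) (6,8.5) (10.5,11) (11,31) (3.5,26)
edge 0: (3.5,21.5)→(6,8.5)  cross = 3.5·8.5 − 6·21.5 = -99.2500; (r_i+r_j)·cross = 9.5·-99.2500 = -942.8750
edge 1: (6,8.5)→(10.5,11)  cross = 6·11 − 10.5·8.5 = -23.2500; (r_i+r_j)·cross = 16.5·-23.2500 = -383.6250
edge 2: (10.5,11)→(11,31)  cross = 10.5·31 − 11·11 = 204.5000; (r_i+r_j)·cross = 21.5·204.5000 = 4396.7500
edge 3: (11,31)→(3.5,26)  cross = 11·26 − 3.5·31 = 177.5000; (r_i+r_j)·cross = 14.5·177.5000 = 2573.7500
edge 4: (3.5,26)→(3.5,21.5)  cross = 3.5·21.5 − 3.5·26 = -15.7500; (r_i+r_j)·cross = 7·-15.7500 = -110.2500
Σcross = 243.7500 → A = |Σcross|/2 = 121.8750 mm²
Σ(r_i+r_j)·cross = 5533.7500 → first moment M = |Σ|/6 = 922.2917
R_c = M/A = 922.2917/121.8750 = 7.5675 mm
θ = 39° = 0.680678 rad
V = θ·R_c·A = 0.680678·7.5675·121.8750 = 627.784 mm³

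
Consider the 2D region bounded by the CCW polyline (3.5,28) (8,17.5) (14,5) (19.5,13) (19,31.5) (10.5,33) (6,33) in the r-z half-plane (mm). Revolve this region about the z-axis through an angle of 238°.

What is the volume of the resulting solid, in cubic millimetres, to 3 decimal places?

Volume = 15422.418 mm³

Profile (r,z), 7 vertices: (3.5,28) (8,17.5) (14,5) (19.5,13) (19,31.5) (10.5,33) (6,33)
edge 0: (3.5,28)→(8,17.5)  cross = 3.5·17.5 − 8·28 = -162.7500; (r_i+r_j)·cross = 11.5·-162.7500 = -1871.6250
edge 1: (8,17.5)→(14,5)  cross = 8·5 − 14·17.5 = -205.0000; (r_i+r_j)·cross = 22·-205.0000 = -4510.0000
edge 2: (14,5)→(19.5,13)  cross = 14·13 − 19.5·5 = 84.5000; (r_i+r_j)·cross = 33.5·84.5000 = 2830.7500
edge 3: (19.5,13)→(19,31.5)  cross = 19.5·31.5 − 19·13 = 367.2500; (r_i+r_j)·cross = 38.5·367.2500 = 14139.1250
edge 4: (19,31.5)→(10.5,33)  cross = 19·33 − 10.5·31.5 = 296.2500; (r_i+r_j)·cross = 29.5·296.2500 = 8739.3750
edge 5: (10.5,33)→(6,33)  cross = 10.5·33 − 6·33 = 148.5000; (r_i+r_j)·cross = 16.5·148.5000 = 2450.2500
edge 6: (6,33)→(3.5,28)  cross = 6·28 − 3.5·33 = 52.5000; (r_i+r_j)·cross = 9.5·52.5000 = 498.7500
Σcross = 581.2500 → A = |Σcross|/2 = 290.6250 mm²
Σ(r_i+r_j)·cross = 22276.6250 → first moment M = |Σ|/6 = 3712.7708
R_c = M/A = 3712.7708/290.6250 = 12.7751 mm
θ = 238° = 4.153884 rad
V = θ·R_c·A = 4.153884·12.7751·290.6250 = 15422.418 mm³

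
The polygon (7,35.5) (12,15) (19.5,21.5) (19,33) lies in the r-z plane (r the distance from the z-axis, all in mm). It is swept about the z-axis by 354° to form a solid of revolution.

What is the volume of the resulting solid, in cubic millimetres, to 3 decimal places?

Profile (r,z), 4 vertices: (7,35.5) (12,15) (19.5,21.5) (19,33)
edge 0: (7,35.5)→(12,15)  cross = 7·15 − 12·35.5 = -321.0000; (r_i+r_j)·cross = 19·-321.0000 = -6099.0000
edge 1: (12,15)→(19.5,21.5)  cross = 12·21.5 − 19.5·15 = -34.5000; (r_i+r_j)·cross = 31.5·-34.5000 = -1086.7500
edge 2: (19.5,21.5)→(19,33)  cross = 19.5·33 − 19·21.5 = 235.0000; (r_i+r_j)·cross = 38.5·235.0000 = 9047.5000
edge 3: (19,33)→(7,35.5)  cross = 19·35.5 − 7·33 = 443.5000; (r_i+r_j)·cross = 26·443.5000 = 11531.0000
Σcross = 323.0000 → A = |Σcross|/2 = 161.5000 mm²
Σ(r_i+r_j)·cross = 13392.7500 → first moment M = |Σ|/6 = 2232.1250
R_c = M/A = 2232.1250/161.5000 = 13.8212 mm
θ = 354° = 6.178466 rad
V = θ·R_c·A = 6.178466·13.8212·161.5000 = 13791.107 mm³

Volume = 13791.107 mm³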